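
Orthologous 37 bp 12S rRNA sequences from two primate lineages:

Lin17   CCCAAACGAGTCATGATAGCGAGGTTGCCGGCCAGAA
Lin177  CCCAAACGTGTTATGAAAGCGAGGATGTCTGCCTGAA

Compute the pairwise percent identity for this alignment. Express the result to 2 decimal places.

Differing sites — 9:A/T; 12:C/T; 17:T/A; 25:T/A; 28:C/T; 30:G/T; 34:A/T.
30 of the 37 sites match, so the percent identity is 30/37 × 100 = 81.08%.

81.08%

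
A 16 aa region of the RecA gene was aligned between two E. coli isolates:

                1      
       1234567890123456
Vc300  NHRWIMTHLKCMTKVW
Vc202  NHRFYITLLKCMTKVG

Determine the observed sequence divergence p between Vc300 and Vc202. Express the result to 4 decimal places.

Mismatches occur at site 4 (W↔F), site 5 (I↔Y), site 6 (M↔I), site 8 (H↔L), site 16 (W↔G).
There are 5 differences over 16 sites, so p = 5/16 = 0.3125.

0.3125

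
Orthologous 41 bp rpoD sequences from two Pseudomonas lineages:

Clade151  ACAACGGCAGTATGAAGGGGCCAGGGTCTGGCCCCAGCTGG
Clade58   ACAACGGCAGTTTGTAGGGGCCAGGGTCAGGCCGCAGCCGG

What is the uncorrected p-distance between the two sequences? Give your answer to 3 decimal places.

0.122

The sequences differ at positions 12 (A/T), 15 (A/T), 29 (T/A), 34 (C/G), 39 (T/C).
There are 5 differences over 41 sites, so p = 5/41 = 0.122.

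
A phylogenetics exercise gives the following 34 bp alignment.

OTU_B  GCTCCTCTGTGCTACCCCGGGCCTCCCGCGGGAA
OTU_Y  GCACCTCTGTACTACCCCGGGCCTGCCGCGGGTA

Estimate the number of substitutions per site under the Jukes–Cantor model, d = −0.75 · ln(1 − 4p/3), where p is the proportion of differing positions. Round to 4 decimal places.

0.1280

The sequences differ at positions 3 (T/A), 11 (G/A), 25 (C/G), 33 (A/T).
p = 4/34 = 0.117647.
d = −0.75 · ln(1 − (4/3)·0.117647) = −0.75 · ln(0.843137) = −0.75 · (-0.170626) = 0.1280.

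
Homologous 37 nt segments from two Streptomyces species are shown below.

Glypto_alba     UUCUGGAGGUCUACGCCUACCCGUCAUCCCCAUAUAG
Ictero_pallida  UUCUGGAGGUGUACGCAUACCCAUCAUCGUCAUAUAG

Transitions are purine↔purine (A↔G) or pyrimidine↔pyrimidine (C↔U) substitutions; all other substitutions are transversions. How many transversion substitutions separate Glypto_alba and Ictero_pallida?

3

Mismatches occur at site 11 (C→G, transversion), site 17 (C→A, transversion), site 23 (G→A, transition), site 29 (C→G, transversion), site 30 (C→U, transition).
Of the 5 differences, 2 transitions and 3 transversions, so the answer is 3.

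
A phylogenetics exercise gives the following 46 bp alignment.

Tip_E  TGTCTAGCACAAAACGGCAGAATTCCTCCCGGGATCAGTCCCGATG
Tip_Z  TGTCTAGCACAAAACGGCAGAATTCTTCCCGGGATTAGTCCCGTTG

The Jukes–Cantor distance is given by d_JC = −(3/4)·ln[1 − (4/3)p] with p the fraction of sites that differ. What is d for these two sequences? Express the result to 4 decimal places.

The sequences differ at positions 26 (C/T), 36 (C/T), 44 (A/T).
p = 3/46 = 0.065217.
d = −0.75 · ln(1 − (4/3)·0.065217) = −0.75 · ln(0.913044) = −0.75 · (-0.090971) = 0.0682.

0.0682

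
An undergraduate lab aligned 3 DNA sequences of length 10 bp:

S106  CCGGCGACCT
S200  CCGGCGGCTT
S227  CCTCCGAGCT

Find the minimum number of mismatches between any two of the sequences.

2

Pairwise Hamming distances:
  S106 vs S200: 2
  S106 vs S227: 3
  S200 vs S227: 5
The smallest is 2, between S106 and S200.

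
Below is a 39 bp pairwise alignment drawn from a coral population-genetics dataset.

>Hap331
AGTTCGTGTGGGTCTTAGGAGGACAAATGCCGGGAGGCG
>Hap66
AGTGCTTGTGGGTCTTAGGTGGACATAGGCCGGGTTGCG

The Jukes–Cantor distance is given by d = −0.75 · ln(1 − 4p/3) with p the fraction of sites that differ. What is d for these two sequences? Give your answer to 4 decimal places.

The sequences differ at positions 4 (T/G), 6 (G/T), 20 (A/T), 26 (A/T), 28 (T/G), 35 (A/T), 36 (G/T).
p = 7/39 = 0.179487.
d = −0.75 · ln(1 − (4/3)·0.179487) = −0.75 · ln(0.760684) = −0.75 · (-0.273537) = 0.2052.

0.2052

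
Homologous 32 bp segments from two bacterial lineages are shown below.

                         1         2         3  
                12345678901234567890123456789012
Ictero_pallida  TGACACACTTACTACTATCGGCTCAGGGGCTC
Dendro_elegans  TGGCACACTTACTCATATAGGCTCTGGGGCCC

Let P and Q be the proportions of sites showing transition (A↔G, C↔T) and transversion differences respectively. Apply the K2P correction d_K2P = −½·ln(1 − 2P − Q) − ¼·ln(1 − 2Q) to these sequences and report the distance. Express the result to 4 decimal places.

0.2158

Differing sites — 3:A/G (Ti); 14:A/C (Tv); 15:C/A (Tv); 19:C/A (Tv); 25:A/T (Tv); 31:T/C (Ti).
Of the 6 differences, 2 transitions and 4 transversions over 32 sites: P = 2/32 = 0.062500, Q = 4/32 = 0.125000.
d = −0.5·ln(0.750000) − 0.25·ln(0.750000) = −0.5·(-0.287682) − 0.25·(-0.287682) = 0.2158.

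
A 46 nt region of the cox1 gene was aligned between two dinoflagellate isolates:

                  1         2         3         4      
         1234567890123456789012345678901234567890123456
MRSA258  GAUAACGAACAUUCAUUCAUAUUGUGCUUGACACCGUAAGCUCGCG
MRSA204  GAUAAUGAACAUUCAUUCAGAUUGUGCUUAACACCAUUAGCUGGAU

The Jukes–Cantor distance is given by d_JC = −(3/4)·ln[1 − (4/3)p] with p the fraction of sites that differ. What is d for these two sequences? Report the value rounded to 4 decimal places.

The sequences differ at positions 6 (C/U), 20 (U/G), 30 (G/A), 36 (G/A), 38 (A/U), 43 (C/G), 45 (C/A), 46 (G/U).
p = 8/46 = 0.173913.
d = −0.75 · ln(1 − (4/3)·0.173913) = −0.75 · ln(0.768116) = −0.75 · (-0.263815) = 0.1979.

0.1979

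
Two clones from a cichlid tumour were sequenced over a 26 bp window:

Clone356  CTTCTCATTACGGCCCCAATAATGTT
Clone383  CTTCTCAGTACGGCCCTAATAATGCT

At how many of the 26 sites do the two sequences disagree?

3

The sequences differ at positions 8 (T/G), 17 (C/T), 25 (T/C).
That gives 3 mismatches out of 26 aligned sites, so the Hamming distance is 3.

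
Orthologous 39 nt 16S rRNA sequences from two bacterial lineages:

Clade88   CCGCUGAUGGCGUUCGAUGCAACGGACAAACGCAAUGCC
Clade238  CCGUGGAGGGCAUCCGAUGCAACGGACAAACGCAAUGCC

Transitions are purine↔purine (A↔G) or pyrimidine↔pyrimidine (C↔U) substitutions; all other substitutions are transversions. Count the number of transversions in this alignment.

2

Differing sites — 4:C/U (Ti); 5:U/G (Tv); 8:U/G (Tv); 12:G/A (Ti); 14:U/C (Ti).
Of the 5 differences, 3 transitions and 2 transversions, so the answer is 2.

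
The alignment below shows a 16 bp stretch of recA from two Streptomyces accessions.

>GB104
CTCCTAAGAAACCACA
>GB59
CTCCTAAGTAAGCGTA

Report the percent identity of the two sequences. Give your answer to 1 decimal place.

75.0%

Differing sites — 9:A/T; 12:C/G; 14:A/G; 15:C/T.
12 of the 16 sites match, so the percent identity is 12/16 × 100 = 75.0%.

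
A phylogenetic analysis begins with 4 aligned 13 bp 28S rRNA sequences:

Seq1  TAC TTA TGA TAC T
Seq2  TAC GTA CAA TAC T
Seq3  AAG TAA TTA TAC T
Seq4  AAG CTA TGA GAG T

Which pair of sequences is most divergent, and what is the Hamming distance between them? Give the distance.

7

Pairwise Hamming distances:
  Seq1 vs Seq2: 3
  Seq1 vs Seq3: 4
  Seq1 vs Seq4: 5
  Seq2 vs Seq3: 6
  Seq2 vs Seq4: 7
  Seq3 vs Seq4: 5
The largest is 7, between Seq2 and Seq4.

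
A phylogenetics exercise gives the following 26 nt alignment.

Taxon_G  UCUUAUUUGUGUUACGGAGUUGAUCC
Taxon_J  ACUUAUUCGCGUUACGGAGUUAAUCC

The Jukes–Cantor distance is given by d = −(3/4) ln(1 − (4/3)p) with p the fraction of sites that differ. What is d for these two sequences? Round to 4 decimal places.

Mismatches occur at site 1 (U/A), site 8 (U/C), site 10 (U/C), site 22 (G/A).
p = 4/26 = 0.153846.
d = −0.75 · ln(1 − (4/3)·0.153846) = −0.75 · ln(0.794872) = −0.75 · (-0.229574) = 0.1722.

0.1722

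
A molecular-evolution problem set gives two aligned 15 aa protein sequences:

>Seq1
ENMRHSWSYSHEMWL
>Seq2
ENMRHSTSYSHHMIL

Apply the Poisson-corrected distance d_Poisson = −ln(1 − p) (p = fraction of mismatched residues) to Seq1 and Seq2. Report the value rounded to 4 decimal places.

0.2231

The sequences differ at positions 7 (W/T), 12 (E/H), 14 (W/I).
p = 3/15 = 0.200000.
d = −ln(1 − 0.200000) = −ln(0.800000) = 0.2231.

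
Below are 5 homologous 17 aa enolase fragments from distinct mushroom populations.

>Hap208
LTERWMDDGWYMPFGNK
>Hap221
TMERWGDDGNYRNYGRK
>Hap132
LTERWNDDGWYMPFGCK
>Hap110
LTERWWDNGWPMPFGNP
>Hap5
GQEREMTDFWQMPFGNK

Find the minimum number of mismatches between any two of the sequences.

2

Pairwise Hamming distances:
  Hap208 vs Hap221: 8
  Hap208 vs Hap132: 2
  Hap208 vs Hap110: 4
  Hap208 vs Hap5: 6
  Hap221 vs Hap132: 8
  Hap221 vs Hap110: 11
  Hap221 vs Hap5: 12
  Hap132 vs Hap110: 5
  Hap132 vs Hap5: 8
  Hap110 vs Hap5: 9
The smallest is 2, between Hap208 and Hap132.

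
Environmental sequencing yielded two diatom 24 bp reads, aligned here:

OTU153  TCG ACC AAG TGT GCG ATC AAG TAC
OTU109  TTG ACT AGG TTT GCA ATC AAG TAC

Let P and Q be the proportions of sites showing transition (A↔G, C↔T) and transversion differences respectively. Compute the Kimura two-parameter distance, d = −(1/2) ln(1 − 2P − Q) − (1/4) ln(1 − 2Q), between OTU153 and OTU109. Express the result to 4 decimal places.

0.2568

The sequences differ at positions 2 (C/T, transition), 6 (C/T, transition), 8 (A/G, transition), 11 (G/T, transversion), 15 (G/A, transition).
Of the 5 differences, 4 transitions and 1 transversion over 24 sites: P = 4/24 = 0.166667, Q = 1/24 = 0.041667.
d = −0.5·ln(0.624999) − 0.25·ln(0.916666) = −0.5·(-0.470005) − 0.25·(-0.087012) = 0.2568.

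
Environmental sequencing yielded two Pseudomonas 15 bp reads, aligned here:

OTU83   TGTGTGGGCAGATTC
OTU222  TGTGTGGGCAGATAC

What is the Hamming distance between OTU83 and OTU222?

1

The sequences differ at position 14 (T/A).
That gives 1 mismatch out of 15 aligned sites, so the Hamming distance is 1.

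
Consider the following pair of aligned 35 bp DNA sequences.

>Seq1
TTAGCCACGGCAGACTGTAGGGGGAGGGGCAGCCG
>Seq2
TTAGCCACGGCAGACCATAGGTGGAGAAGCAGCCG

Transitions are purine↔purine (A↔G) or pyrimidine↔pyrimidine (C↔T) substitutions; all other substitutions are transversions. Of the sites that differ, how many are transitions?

4

The sequences differ at positions 16 (T/C, transition), 17 (G/A, transition), 22 (G/T, transversion), 27 (G/A, transition), 28 (G/A, transition).
Of the 5 differences, 4 transitions and 1 transversion, so the answer is 4.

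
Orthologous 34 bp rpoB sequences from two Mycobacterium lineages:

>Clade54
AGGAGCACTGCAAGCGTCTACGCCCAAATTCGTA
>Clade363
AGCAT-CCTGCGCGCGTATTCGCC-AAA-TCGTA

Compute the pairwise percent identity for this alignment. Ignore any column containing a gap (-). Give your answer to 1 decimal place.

Excluding the 3 gap columns leaves 31 comparable sites.
The sequences differ at positions 3 (G/C), 5 (G/T), 7 (A/C), 12 (A/G), 13 (A/C), 18 (C/A), 20 (A/T).
24 of the 31 comparable sites match, so the percent identity is 24/31 × 100 = 77.4%.

77.4%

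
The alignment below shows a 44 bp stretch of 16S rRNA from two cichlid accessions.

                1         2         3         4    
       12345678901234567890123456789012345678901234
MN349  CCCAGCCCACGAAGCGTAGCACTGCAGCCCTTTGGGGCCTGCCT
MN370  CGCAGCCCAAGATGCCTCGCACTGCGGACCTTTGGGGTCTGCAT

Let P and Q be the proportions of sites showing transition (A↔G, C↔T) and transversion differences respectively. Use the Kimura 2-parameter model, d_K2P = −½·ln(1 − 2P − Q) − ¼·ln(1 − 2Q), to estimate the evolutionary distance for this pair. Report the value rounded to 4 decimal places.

Mismatches occur at site 2 (C/G, transversion), site 10 (C/A, transversion), site 13 (A/T, transversion), site 16 (G/C, transversion), site 18 (A/C, transversion), site 26 (A/G, transition), site 28 (C/A, transversion), site 38 (C/T, transition), site 43 (C/A, transversion).
Of the 9 differences, 2 transitions and 7 transversions over 44 sites: P = 2/44 = 0.045455, Q = 7/44 = 0.159091.
d = −0.5·ln(0.749999) − 0.25·ln(0.681818) = −0.5·(-0.287683) − 0.25·(-0.382993) = 0.2396.

0.2396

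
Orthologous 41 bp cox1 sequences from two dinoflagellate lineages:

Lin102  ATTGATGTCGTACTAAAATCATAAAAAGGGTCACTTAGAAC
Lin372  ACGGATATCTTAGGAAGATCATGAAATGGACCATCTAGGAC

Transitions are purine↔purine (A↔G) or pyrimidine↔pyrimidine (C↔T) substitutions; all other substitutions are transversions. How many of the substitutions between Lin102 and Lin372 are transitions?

9

Differing sites — 2:T/C (Ti); 3:T/G (Tv); 7:G/A (Ti); 10:G/T (Tv); 13:C/G (Tv); 14:T/G (Tv); 17:A/G (Ti); 23:A/G (Ti); 27:A/T (Tv); 30:G/A (Ti); 31:T/C (Ti); 34:C/T (Ti); 35:T/C (Ti); 39:A/G (Ti).
Of the 14 differences, 9 transitions and 5 transversions, so the answer is 9.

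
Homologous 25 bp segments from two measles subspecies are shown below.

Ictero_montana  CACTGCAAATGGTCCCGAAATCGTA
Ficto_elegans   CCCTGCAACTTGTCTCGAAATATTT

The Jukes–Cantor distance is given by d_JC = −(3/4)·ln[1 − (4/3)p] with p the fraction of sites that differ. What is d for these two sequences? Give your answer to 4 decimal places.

Mismatches occur at site 2 (A/C), site 9 (A/C), site 11 (G/T), site 15 (C/T), site 22 (C/A), site 23 (G/T), site 25 (A/T).
p = 7/25 = 0.280000.
d = −0.75 · ln(1 − (4/3)·0.280000) = −0.75 · ln(0.626667) = −0.75 · (-0.467340) = 0.3505.

0.3505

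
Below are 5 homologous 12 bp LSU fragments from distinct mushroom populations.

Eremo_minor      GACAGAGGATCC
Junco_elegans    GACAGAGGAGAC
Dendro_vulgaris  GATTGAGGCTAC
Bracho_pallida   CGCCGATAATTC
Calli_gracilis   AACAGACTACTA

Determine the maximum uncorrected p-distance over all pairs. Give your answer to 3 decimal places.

0.750

Pairwise Hamming distances:
  Eremo_minor vs Junco_elegans: 2
  Eremo_minor vs Dendro_vulgaris: 4
  Eremo_minor vs Bracho_pallida: 6
  Eremo_minor vs Calli_gracilis: 6
  Junco_elegans vs Dendro_vulgaris: 4
  Junco_elegans vs Bracho_pallida: 7
  Junco_elegans vs Calli_gracilis: 6
  Dendro_vulgaris vs Bracho_pallida: 8
  Dendro_vulgaris vs Calli_gracilis: 9
  Bracho_pallida vs Calli_gracilis: 7
The largest is 9 mismatches, between Dendro_vulgaris and Calli_gracilis; p = 9/12 = 0.750.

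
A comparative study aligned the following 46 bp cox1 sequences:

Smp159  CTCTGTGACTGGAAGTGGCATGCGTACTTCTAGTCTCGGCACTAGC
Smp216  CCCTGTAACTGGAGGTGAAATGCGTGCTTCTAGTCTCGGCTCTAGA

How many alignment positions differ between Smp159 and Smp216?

Mismatches occur at site 2 (T→C), site 7 (G→A), site 14 (A→G), site 18 (G→A), site 19 (C→A), site 26 (A→G), site 41 (A→T), site 46 (C→A).
That gives 8 mismatches out of 46 aligned sites, so the Hamming distance is 8.

8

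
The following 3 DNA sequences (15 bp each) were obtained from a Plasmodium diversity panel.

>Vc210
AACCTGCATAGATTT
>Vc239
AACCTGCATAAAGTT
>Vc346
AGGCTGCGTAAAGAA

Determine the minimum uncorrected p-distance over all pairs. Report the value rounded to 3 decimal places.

0.133

Pairwise Hamming distances:
  Vc210 vs Vc239: 2
  Vc210 vs Vc346: 7
  Vc239 vs Vc346: 5
The smallest is 2 mismatches, between Vc210 and Vc239; p = 2/15 = 0.133.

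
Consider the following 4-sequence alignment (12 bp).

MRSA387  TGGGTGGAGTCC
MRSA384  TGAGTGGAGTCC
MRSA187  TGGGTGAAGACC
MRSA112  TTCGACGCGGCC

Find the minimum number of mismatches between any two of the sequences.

Pairwise Hamming distances:
  MRSA387 vs MRSA384: 1
  MRSA387 vs MRSA187: 2
  MRSA387 vs MRSA112: 6
  MRSA384 vs MRSA187: 3
  MRSA384 vs MRSA112: 6
  MRSA187 vs MRSA112: 7
The smallest is 1, between MRSA387 and MRSA384.

1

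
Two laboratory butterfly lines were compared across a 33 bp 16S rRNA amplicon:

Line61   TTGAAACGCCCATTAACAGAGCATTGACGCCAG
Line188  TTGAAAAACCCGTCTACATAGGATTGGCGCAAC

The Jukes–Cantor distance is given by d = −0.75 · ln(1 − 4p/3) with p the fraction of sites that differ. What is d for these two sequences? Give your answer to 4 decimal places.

0.3882

Differing sites — 7:C/A; 8:G/A; 12:A/G; 14:T/C; 15:A/T; 19:G/T; 22:C/G; 27:A/G; 31:C/A; 33:G/C.
p = 10/33 = 0.303030.
d = −0.75 · ln(1 − (4/3)·0.303030) = −0.75 · ln(0.595960) = −0.75 · (-0.517582) = 0.3882.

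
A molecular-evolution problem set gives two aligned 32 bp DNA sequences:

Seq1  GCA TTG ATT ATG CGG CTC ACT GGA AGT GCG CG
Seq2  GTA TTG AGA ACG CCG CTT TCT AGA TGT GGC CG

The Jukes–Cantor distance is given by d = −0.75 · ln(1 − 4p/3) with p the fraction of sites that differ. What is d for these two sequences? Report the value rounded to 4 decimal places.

0.4598

Differing sites — 2:C/T; 8:T/G; 9:T/A; 11:T/C; 14:G/C; 18:C/T; 19:A/T; 22:G/A; 25:A/T; 29:C/G; 30:G/C.
p = 11/32 = 0.343750.
d = −0.75 · ln(1 − (4/3)·0.343750) = −0.75 · ln(0.541667) = −0.75 · (-0.613104) = 0.4598.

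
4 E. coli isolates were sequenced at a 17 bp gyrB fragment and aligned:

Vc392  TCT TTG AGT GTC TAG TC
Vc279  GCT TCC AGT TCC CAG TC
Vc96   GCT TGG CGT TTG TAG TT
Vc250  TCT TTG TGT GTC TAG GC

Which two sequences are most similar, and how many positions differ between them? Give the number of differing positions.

Pairwise Hamming distances:
  Vc392 vs Vc279: 6
  Vc392 vs Vc96: 6
  Vc392 vs Vc250: 2
  Vc279 vs Vc96: 7
  Vc279 vs Vc250: 8
  Vc96 vs Vc250: 7
The smallest is 2, between Vc392 and Vc250.

2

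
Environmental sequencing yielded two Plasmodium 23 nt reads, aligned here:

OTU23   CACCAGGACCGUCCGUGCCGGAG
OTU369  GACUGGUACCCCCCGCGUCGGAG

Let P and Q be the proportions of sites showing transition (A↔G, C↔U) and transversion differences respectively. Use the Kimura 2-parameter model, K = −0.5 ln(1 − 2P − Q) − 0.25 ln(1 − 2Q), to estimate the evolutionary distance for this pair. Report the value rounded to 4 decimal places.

Mismatches occur at site 1 (C↔G, transversion), site 4 (C↔U, transition), site 5 (A↔G, transition), site 7 (G↔U, transversion), site 11 (G↔C, transversion), site 12 (U↔C, transition), site 16 (U↔C, transition), site 18 (C↔U, transition).
Of the 8 differences, 5 transitions and 3 transversions over 23 sites: P = 5/23 = 0.217391, Q = 3/23 = 0.130435.
d = −0.5·ln(0.434783) − 0.25·ln(0.739130) = −0.5·(-0.832908) − 0.25·(-0.302281) = 0.4920.

0.4920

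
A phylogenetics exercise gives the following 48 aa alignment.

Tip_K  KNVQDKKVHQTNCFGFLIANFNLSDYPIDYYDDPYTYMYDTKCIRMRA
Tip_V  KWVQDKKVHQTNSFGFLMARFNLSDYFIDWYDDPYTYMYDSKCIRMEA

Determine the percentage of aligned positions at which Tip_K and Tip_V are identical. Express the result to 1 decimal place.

83.3%

Differing sites — 2:N/W; 13:C/S; 18:I/M; 20:N/R; 27:P/F; 30:Y/W; 41:T/S; 47:R/E.
40 of the 48 sites match, so the percent identity is 40/48 × 100 = 83.3%.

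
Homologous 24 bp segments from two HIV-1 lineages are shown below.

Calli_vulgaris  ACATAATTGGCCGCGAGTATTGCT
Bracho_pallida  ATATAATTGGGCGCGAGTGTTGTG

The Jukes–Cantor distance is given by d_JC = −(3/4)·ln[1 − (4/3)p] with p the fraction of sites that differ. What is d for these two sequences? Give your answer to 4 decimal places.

0.2441

Mismatches occur at site 2 (C→T), site 11 (C→G), site 19 (A→G), site 23 (C→T), site 24 (T→G).
p = 5/24 = 0.208333.
d = −0.75 · ln(1 − (4/3)·0.208333) = −0.75 · ln(0.722223) = −0.75 · (-0.325421) = 0.2441.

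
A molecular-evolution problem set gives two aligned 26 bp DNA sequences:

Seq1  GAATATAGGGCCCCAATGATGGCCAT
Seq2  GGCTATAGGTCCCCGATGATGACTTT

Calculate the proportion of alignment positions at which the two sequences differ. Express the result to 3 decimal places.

The sequences differ at positions 2 (A/G), 3 (A/C), 10 (G/T), 15 (A/G), 22 (G/A), 24 (C/T), 25 (A/T).
There are 7 differences over 26 sites, so p = 7/26 = 0.269.

0.269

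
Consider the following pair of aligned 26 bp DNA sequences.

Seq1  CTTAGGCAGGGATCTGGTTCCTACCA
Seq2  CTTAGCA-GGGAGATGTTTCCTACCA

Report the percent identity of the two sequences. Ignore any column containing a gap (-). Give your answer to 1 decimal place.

Excluding the 1 gap column leaves 25 comparable sites.
Differing sites — 6:G/C; 7:C/A; 13:T/G; 14:C/A; 17:G/T.
20 of the 25 comparable sites match, so the percent identity is 20/25 × 100 = 80.0%.

80.0%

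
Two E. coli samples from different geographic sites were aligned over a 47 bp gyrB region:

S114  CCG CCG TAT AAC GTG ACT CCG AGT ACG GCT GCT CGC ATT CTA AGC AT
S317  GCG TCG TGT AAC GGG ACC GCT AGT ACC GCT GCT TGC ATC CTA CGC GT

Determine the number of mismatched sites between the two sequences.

Differing sites — 1:C/G; 4:C/T; 8:A/G; 14:T/G; 18:T/C; 19:C/G; 21:G/T; 27:G/C; 34:C/T; 39:T/C; 43:A/C; 46:A/G.
That gives 12 mismatches out of 47 aligned sites, so the Hamming distance is 12.

12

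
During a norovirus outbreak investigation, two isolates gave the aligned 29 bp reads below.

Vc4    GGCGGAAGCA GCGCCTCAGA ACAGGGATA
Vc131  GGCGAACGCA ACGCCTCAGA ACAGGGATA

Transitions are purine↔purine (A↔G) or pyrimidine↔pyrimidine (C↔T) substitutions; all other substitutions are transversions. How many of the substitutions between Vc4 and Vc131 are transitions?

2

Differing sites — 5:G/A (Ti); 7:A/C (Tv); 11:G/A (Ti).
Of the 3 differences, 2 transitions and 1 transversion, so the answer is 2.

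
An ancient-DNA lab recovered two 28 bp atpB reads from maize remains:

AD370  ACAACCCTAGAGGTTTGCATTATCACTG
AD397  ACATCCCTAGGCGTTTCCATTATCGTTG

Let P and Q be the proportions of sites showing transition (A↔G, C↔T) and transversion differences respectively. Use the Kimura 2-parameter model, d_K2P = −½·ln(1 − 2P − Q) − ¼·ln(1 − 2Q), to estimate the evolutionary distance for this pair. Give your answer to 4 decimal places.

Differing sites — 4:A/T (Tv); 11:A/G (Ti); 12:G/C (Tv); 17:G/C (Tv); 25:A/G (Ti); 26:C/T (Ti).
Of the 6 differences, 3 transitions and 3 transversions over 28 sites: P = 3/28 = 0.107143, Q = 3/28 = 0.107143.
d = −0.5·ln(0.678571) − 0.25·ln(0.785714) = −0.5·(-0.387766) − 0.25·(-0.241162) = 0.2542.

0.2542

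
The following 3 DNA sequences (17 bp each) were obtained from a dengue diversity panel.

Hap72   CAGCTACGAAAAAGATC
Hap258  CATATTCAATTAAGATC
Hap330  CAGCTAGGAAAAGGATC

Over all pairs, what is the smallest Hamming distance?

Pairwise Hamming distances:
  Hap72 vs Hap258: 6
  Hap72 vs Hap330: 2
  Hap258 vs Hap330: 8
The smallest is 2, between Hap72 and Hap330.

2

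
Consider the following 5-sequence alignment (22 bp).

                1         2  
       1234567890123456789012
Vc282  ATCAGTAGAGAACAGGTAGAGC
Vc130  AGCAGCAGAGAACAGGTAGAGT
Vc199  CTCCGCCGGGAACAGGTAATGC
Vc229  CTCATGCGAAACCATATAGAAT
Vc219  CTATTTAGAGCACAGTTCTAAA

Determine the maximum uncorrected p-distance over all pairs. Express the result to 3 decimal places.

Pairwise Hamming distances:
  Vc282 vs Vc130: 3
  Vc282 vs Vc199: 7
  Vc282 vs Vc229: 10
  Vc282 vs Vc219: 10
  Vc130 vs Vc199: 8
  Vc130 vs Vc229: 10
  Vc130 vs Vc219: 12
  Vc199 vs Vc229: 12
  Vc199 vs Vc219: 13
  Vc229 vs Vc219: 12
The largest is 13 mismatches, between Vc199 and Vc219; p = 13/22 = 0.591.

0.591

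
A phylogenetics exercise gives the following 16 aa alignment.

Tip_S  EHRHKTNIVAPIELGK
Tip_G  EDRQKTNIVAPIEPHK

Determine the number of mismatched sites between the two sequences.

4

Differing sites — 2:H/D; 4:H/Q; 14:L/P; 15:G/H.
That gives 4 mismatches out of 16 aligned sites, so the Hamming distance is 4.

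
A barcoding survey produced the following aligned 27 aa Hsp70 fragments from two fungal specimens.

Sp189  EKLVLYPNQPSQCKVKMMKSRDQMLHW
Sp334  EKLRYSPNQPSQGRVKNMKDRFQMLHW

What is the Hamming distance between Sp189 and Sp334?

8

Differing sites — 4:V/R; 5:L/Y; 6:Y/S; 13:C/G; 14:K/R; 17:M/N; 20:S/D; 22:D/F.
That gives 8 mismatches out of 27 aligned sites, so the Hamming distance is 8.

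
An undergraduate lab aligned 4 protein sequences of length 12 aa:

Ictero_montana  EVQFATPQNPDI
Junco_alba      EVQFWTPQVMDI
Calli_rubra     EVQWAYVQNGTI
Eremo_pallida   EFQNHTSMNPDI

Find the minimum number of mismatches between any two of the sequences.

Pairwise Hamming distances:
  Ictero_montana vs Junco_alba: 3
  Ictero_montana vs Calli_rubra: 5
  Ictero_montana vs Eremo_pallida: 5
  Junco_alba vs Calli_rubra: 7
  Junco_alba vs Eremo_pallida: 7
  Calli_rubra vs Eremo_pallida: 8
The smallest is 3, between Ictero_montana and Junco_alba.

3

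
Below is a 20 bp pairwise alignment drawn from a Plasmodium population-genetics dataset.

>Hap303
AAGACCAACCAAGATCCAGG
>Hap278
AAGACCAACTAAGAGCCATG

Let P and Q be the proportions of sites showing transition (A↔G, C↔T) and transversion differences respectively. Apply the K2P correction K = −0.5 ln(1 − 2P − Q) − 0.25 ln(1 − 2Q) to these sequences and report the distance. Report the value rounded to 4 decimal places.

0.1674

Mismatches occur at site 10 (C↔T, transition), site 15 (T↔G, transversion), site 19 (G↔T, transversion).
Of the 3 differences, 1 transition and 2 transversions over 20 sites: P = 1/20 = 0.050000, Q = 2/20 = 0.100000.
d = −0.5·ln(0.800000) − 0.25·ln(0.800000) = −0.5·(-0.223144) − 0.25·(-0.223144) = 0.1674.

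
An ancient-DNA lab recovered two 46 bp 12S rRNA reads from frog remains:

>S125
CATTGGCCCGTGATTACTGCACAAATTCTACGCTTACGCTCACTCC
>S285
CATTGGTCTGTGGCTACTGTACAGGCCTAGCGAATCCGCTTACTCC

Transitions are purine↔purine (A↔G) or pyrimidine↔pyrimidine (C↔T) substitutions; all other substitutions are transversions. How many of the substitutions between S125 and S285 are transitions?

12

The sequences differ at positions 7 (C/T, transition), 9 (C/T, transition), 13 (A/G, transition), 14 (T/C, transition), 20 (C/T, transition), 24 (A/G, transition), 25 (A/G, transition), 26 (T/C, transition), 27 (T/C, transition), 28 (C/T, transition), 29 (T/A, transversion), 30 (A/G, transition), 33 (C/A, transversion), 34 (T/A, transversion), 36 (A/C, transversion), 41 (C/T, transition).
Of the 16 differences, 12 transitions and 4 transversions, so the answer is 12.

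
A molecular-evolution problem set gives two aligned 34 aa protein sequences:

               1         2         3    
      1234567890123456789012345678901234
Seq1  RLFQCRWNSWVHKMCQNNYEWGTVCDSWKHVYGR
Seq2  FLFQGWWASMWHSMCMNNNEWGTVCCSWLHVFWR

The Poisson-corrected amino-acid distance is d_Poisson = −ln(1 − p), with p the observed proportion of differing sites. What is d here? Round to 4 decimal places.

0.4818

Differing sites — 1:R/F; 5:C/G; 6:R/W; 8:N/A; 10:W/M; 11:V/W; 13:K/S; 16:Q/M; 19:Y/N; 26:D/C; 29:K/L; 32:Y/F; 33:G/W.
p = 13/34 = 0.382353.
d = −ln(1 − 0.382353) = −ln(0.617647) = 0.4818.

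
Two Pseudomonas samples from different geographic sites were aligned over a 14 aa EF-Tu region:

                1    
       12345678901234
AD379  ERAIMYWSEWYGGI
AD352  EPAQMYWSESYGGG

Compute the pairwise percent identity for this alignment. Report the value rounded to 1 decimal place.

71.4%

Differing sites — 2:R/P; 4:I/Q; 10:W/S; 14:I/G.
10 of the 14 sites match, so the percent identity is 10/14 × 100 = 71.4%.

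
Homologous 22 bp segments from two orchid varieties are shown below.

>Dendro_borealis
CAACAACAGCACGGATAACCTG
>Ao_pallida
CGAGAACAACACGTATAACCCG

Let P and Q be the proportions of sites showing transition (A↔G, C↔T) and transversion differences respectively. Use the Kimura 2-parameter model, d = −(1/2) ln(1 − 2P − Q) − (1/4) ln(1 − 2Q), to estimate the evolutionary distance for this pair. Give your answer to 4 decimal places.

Differing sites — 2:A/G (Ti); 4:C/G (Tv); 9:G/A (Ti); 14:G/T (Tv); 21:T/C (Ti).
Of the 5 differences, 3 transitions and 2 transversions over 22 sites: P = 3/22 = 0.136364, Q = 2/22 = 0.090909.
d = −0.5·ln(0.636363) − 0.25·ln(0.818182) = −0.5·(-0.451986) − 0.25·(-0.200670) = 0.2762.

0.2762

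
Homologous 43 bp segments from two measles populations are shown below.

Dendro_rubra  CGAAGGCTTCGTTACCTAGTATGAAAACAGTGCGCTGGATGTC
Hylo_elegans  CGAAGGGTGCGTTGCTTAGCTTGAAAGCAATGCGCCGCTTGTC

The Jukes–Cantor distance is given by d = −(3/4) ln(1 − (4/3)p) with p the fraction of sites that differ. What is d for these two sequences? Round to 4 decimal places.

The sequences differ at positions 7 (C/G), 9 (T/G), 14 (A/G), 16 (C/T), 20 (T/C), 21 (A/T), 27 (A/G), 30 (G/A), 36 (T/C), 38 (G/C), 39 (A/T).
p = 11/43 = 0.255814.
d = −0.75 · ln(1 − (4/3)·0.255814) = −0.75 · ln(0.658915) = −0.75 · (-0.417161) = 0.3129.

0.3129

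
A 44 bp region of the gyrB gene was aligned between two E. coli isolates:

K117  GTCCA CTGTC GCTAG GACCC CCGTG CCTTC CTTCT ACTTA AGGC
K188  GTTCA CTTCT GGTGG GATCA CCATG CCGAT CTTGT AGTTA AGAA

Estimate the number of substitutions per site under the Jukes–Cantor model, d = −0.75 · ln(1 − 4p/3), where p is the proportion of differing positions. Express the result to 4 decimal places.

The sequences differ at positions 3 (C/T), 8 (G/T), 9 (T/C), 10 (C/T), 12 (C/G), 14 (A/G), 18 (C/T), 20 (C/A), 23 (G/A), 28 (T/G), 29 (T/A), 30 (C/T), 34 (C/G), 37 (C/G), 43 (G/A), 44 (C/A).
p = 16/44 = 0.363636.
d = −0.75 · ln(1 − (4/3)·0.363636) = −0.75 · ln(0.515152) = −0.75 · (-0.663293) = 0.4975.

0.4975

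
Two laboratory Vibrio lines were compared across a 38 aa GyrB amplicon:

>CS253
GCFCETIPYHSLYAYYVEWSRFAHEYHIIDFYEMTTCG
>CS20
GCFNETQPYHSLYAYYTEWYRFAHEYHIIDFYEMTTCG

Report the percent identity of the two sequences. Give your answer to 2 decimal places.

Mismatches occur at site 4 (C↔N), site 7 (I↔Q), site 17 (V↔T), site 20 (S↔Y).
34 of the 38 sites match, so the percent identity is 34/38 × 100 = 89.47%.

89.47%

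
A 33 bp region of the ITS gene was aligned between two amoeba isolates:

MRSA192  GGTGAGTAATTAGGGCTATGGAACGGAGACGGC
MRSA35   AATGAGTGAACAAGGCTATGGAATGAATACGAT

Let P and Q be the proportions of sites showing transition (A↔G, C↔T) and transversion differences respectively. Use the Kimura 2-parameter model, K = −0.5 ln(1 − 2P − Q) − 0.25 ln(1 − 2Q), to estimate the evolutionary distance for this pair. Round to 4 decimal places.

0.4981

Differing sites — 1:G/A (Ti); 2:G/A (Ti); 8:A/G (Ti); 10:T/A (Tv); 11:T/C (Ti); 13:G/A (Ti); 24:C/T (Ti); 26:G/A (Ti); 28:G/T (Tv); 32:G/A (Ti); 33:C/T (Ti).
Of the 11 differences, 9 transitions and 2 transversions over 33 sites: P = 9/33 = 0.272727, Q = 2/33 = 0.060606.
d = −0.5·ln(0.393940) − 0.25·ln(0.878788) = −0.5·(-0.931557) − 0.25·(-0.129212) = 0.4981.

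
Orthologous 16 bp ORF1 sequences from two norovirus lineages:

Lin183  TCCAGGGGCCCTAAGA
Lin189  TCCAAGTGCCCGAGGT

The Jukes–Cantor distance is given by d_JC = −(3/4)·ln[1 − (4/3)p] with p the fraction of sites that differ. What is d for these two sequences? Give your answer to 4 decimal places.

0.4042

Mismatches occur at site 5 (G→A), site 7 (G→T), site 12 (T→G), site 14 (A→G), site 16 (A→T).
p = 5/16 = 0.312500.
d = −0.75 · ln(1 − (4/3)·0.312500) = −0.75 · ln(0.583333) = −0.75 · (-0.538997) = 0.4042.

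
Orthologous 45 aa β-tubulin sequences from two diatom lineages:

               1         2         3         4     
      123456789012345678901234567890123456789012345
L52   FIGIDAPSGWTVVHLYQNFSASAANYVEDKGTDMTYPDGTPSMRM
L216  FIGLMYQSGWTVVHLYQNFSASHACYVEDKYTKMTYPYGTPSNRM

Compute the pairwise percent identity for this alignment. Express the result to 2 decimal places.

77.78%

The sequences differ at positions 4 (I/L), 5 (D/M), 6 (A/Y), 7 (P/Q), 23 (A/H), 25 (N/C), 31 (G/Y), 33 (D/K), 38 (D/Y), 43 (M/N).
35 of the 45 sites match, so the percent identity is 35/45 × 100 = 77.78%.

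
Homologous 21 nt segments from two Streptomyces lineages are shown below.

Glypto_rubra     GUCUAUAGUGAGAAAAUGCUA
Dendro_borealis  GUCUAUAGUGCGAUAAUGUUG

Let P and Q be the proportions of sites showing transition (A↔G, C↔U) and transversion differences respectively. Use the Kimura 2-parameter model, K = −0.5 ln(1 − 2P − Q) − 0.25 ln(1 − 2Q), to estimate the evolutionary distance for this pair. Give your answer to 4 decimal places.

0.2211

Mismatches occur at site 11 (A/C, transversion), site 14 (A/U, transversion), site 19 (C/U, transition), site 21 (A/G, transition).
Of the 4 differences, 2 transitions and 2 transversions over 21 sites: P = 2/21 = 0.095238, Q = 2/21 = 0.095238.
d = −0.5·ln(0.714286) − 0.25·ln(0.809524) = −0.5·(-0.336472) − 0.25·(-0.211309) = 0.2211.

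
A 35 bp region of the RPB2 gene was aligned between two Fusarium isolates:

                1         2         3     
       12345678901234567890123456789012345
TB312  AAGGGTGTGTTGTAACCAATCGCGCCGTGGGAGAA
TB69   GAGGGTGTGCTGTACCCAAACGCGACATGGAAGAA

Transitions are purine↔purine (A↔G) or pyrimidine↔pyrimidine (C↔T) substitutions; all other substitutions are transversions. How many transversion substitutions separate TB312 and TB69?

3

Mismatches occur at site 1 (A/G, transition), site 10 (T/C, transition), site 15 (A/C, transversion), site 20 (T/A, transversion), site 25 (C/A, transversion), site 27 (G/A, transition), site 31 (G/A, transition).
Of the 7 differences, 4 transitions and 3 transversions, so the answer is 3.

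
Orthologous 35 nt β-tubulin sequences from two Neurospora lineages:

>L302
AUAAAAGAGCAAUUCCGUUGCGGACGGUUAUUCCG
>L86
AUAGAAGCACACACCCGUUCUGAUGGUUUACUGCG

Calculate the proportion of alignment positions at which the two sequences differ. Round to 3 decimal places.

0.400

Differing sites — 4:A/G; 8:A/C; 9:G/A; 12:A/C; 13:U/A; 14:U/C; 20:G/C; 21:C/U; 23:G/A; 24:A/U; 25:C/G; 27:G/U; 31:U/C; 33:C/G.
There are 14 differences over 35 sites, so p = 14/35 = 0.400.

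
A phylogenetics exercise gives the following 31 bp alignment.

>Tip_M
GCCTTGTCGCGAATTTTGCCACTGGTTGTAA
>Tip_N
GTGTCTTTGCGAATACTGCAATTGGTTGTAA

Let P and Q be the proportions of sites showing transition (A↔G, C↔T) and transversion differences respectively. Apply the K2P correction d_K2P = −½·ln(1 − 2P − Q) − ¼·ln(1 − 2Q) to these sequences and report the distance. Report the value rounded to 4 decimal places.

The sequences differ at positions 2 (C/T, transition), 3 (C/G, transversion), 5 (T/C, transition), 6 (G/T, transversion), 8 (C/T, transition), 15 (T/A, transversion), 16 (T/C, transition), 20 (C/A, transversion), 22 (C/T, transition).
Of the 9 differences, 5 transitions and 4 transversions over 31 sites: P = 5/31 = 0.161290, Q = 4/31 = 0.129032.
d = −0.5·ln(0.548388) − 0.25·ln(0.741936) = −0.5·(-0.600772) − 0.25·(-0.298492) = 0.3750.

0.3750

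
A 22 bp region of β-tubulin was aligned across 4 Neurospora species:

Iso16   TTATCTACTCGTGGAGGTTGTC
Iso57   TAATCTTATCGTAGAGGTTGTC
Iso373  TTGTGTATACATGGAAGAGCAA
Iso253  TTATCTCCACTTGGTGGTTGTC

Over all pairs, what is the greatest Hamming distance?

Pairwise Hamming distances:
  Iso16 vs Iso57: 4
  Iso16 vs Iso373: 11
  Iso16 vs Iso253: 4
  Iso57 vs Iso373: 14
  Iso57 vs Iso253: 7
  Iso373 vs Iso253: 12
The largest is 14, between Iso57 and Iso373.

14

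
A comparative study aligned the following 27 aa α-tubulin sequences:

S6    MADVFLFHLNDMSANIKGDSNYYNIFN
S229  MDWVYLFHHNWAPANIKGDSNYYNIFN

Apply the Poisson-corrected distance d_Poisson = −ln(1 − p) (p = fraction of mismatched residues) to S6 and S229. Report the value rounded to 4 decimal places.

Differing sites — 2:A/D; 3:D/W; 5:F/Y; 9:L/H; 11:D/W; 12:M/A; 13:S/P.
p = 7/27 = 0.259259.
d = −ln(1 − 0.259259) = −ln(0.740741) = 0.3001.

0.3001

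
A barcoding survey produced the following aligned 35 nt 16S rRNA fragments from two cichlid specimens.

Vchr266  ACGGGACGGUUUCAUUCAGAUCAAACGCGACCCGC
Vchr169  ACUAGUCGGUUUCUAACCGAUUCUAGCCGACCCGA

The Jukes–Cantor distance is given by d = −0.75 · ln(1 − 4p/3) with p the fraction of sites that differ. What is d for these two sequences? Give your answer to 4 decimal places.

0.5128

Mismatches occur at site 3 (G→U), site 4 (G→A), site 6 (A→U), site 14 (A→U), site 15 (U→A), site 16 (U→A), site 18 (A→C), site 22 (C→U), site 23 (A→C), site 24 (A→U), site 26 (C→G), site 27 (G→C), site 35 (C→A).
p = 13/35 = 0.371429.
d = −0.75 · ln(1 − (4/3)·0.371429) = −0.75 · ln(0.504761) = −0.75 · (-0.683670) = 0.5128.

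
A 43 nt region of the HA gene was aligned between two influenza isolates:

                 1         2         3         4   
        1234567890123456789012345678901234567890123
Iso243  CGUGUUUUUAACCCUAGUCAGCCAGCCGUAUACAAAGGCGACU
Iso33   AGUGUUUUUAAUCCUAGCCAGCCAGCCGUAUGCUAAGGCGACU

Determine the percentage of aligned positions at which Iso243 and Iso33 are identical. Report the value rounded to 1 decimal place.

88.4%

Differing sites — 1:C/A; 12:C/U; 18:U/C; 32:A/G; 34:A/U.
38 of the 43 sites match, so the percent identity is 38/43 × 100 = 88.4%.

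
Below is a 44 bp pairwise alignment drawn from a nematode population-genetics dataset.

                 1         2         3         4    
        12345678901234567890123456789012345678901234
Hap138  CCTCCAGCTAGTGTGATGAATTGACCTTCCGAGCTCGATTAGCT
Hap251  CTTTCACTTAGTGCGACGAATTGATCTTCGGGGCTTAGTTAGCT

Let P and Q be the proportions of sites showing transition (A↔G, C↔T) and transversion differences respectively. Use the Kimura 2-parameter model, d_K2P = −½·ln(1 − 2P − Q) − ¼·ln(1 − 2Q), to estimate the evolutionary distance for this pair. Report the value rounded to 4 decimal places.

Mismatches occur at site 2 (C→T, transition), site 4 (C→T, transition), site 7 (G→C, transversion), site 8 (C→T, transition), site 14 (T→C, transition), site 17 (T→C, transition), site 25 (C→T, transition), site 30 (C→G, transversion), site 32 (A→G, transition), site 36 (C→T, transition), site 37 (G→A, transition), site 38 (A→G, transition).
Of the 12 differences, 10 transitions and 2 transversions over 44 sites: P = 10/44 = 0.227273, Q = 2/44 = 0.045455.
d = −0.5·ln(0.499999) − 0.25·ln(0.909090) = −0.5·(-0.693149) − 0.25·(-0.095311) = 0.3704.

0.3704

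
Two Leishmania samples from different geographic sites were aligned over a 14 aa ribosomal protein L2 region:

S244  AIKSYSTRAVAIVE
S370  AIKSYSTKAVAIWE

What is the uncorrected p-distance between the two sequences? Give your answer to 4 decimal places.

The sequences differ at positions 8 (R/K), 13 (V/W).
There are 2 differences over 14 sites, so p = 2/14 = 0.1429.

0.1429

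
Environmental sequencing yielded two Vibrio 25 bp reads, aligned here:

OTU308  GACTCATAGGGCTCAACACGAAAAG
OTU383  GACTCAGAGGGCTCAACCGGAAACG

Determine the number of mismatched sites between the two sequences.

The sequences differ at positions 7 (T/G), 18 (A/C), 19 (C/G), 24 (A/C).
That gives 4 mismatches out of 25 aligned sites, so the Hamming distance is 4.

4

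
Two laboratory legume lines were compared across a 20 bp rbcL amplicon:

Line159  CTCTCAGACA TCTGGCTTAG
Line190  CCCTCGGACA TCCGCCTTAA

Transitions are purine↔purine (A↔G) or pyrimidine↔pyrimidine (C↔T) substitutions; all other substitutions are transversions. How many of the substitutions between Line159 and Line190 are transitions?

Differing sites — 2:T/C (Ti); 6:A/G (Ti); 13:T/C (Ti); 15:G/C (Tv); 20:G/A (Ti).
Of the 5 differences, 4 transitions and 1 transversion, so the answer is 4.

4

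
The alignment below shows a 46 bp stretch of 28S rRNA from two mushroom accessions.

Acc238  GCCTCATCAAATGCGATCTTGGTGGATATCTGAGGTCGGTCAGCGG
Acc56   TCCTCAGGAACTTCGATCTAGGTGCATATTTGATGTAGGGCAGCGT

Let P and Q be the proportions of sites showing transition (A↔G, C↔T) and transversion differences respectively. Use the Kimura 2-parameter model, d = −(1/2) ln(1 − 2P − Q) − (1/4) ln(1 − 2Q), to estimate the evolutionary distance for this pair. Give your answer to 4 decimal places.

0.3287

The sequences differ at positions 1 (G/T, transversion), 7 (T/G, transversion), 8 (C/G, transversion), 11 (A/C, transversion), 13 (G/T, transversion), 20 (T/A, transversion), 25 (G/C, transversion), 30 (C/T, transition), 34 (G/T, transversion), 37 (C/A, transversion), 40 (T/G, transversion), 46 (G/T, transversion).
Of the 12 differences, 1 transition and 11 transversions over 46 sites: P = 1/46 = 0.021739, Q = 11/46 = 0.239130.
d = −0.5·ln(0.717392) − 0.25·ln(0.521740) = −0.5·(-0.332133) − 0.25·(-0.650586) = 0.3287.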